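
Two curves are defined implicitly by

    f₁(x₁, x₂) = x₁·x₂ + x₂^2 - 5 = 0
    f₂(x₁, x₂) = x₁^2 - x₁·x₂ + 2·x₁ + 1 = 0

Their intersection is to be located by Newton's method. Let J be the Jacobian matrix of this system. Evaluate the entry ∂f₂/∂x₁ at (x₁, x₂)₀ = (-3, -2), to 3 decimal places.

-2.000

∂f₂/∂x₁ = 2·x₁ - x₂ + 2.
At (-3, -2) this is -2.000.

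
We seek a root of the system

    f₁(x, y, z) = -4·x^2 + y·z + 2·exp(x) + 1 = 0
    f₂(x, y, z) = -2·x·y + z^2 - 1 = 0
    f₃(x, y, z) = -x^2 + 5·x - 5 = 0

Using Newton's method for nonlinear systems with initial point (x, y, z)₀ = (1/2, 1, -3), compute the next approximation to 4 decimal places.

At (1/2, 1, -3): F = (0.297443, 7.0000, -2.7500).
Jacobian J = [[-8·x + 2·exp(x), z, y], [-2·y, -2·x, 2·z], [-2·x + 5, 0, 0]].
At the point, J = [[-0.702557, -3.0000, 1.0000], [-2.0000, -1.0000, -6.0000], [4.0000, 0.0000, 0.0000]] (det J = 76.0000).
Solving J·Δ = −F gives Δ = (0.6875, 0.2375, 0.8979).
Then the next iterate is (x, y, z)₁ = (1.1875, 1.2375, -2.1021).

(1.1875, 1.2375, -2.1021)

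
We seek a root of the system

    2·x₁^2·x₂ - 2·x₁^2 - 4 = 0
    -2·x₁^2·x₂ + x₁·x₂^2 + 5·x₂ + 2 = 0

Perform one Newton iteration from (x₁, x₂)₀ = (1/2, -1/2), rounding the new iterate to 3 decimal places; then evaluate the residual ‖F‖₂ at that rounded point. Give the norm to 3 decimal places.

At (1/2, -1/2): F = (-4.750, -0.125).
Jacobian J = [[4·x₁·x₂ - 4·x₁, 2·x₁^2], [-4·x₁·x₂ + x₂^2, -2·x₁^2 + 2·x₁·x₂ + 5]].
At the point, J = [[-3.000, 0.500], [1.250, 4.000]] (det J = -12.625).
Solving J·Δ = −F gives Δ = (-1.500, 0.500).
Then the next iterate is (x₁, x₂)₁ = (-1.000, 0.000).
Re-evaluating at (-1.000, 0.000): F = (-6.000, 2.000), so ‖F‖₂ = 6.325.

6.325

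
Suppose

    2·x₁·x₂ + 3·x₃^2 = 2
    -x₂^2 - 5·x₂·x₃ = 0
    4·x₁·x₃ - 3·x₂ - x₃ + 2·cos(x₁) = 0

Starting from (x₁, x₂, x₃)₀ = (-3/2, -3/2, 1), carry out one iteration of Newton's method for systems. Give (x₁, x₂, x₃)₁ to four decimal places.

At (-3/2, -3/2, 1): F = (5.5000, 5.2500, -2.358526).
Jacobian J = [[2·x₂, 2·x₁, 6·x₃], [0, -2·x₂ - 5·x₃, -5·x₂], [4·x₃ - 2·sin(x₁), -3, 4·x₁ - 1]].
At the point, J = [[-3.0000, -3.0000, 6.0000], [0.0000, -2.0000, 7.5000], [5.994990, -3.0000, -7.0000]] (det J = -172.447395).
Solving J·Δ = −F gives Δ = (0.1204, 0.6705, -0.5212).
Then the next iterate is (x₁, x₂, x₃)₁ = (-1.3796, -0.8295, 0.4788).

(-1.3796, -0.8295, 0.4788)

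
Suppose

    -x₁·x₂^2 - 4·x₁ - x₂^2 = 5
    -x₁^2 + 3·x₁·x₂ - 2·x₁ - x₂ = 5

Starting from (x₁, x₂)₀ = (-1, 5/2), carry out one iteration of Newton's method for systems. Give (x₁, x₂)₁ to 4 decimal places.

(-1.0976, -1.1829)

At (-1, 5/2): F = (-1.0000, -14.0000).
Jacobian J = [[-x₂^2 - 4, -2·x₁·x₂ - 2·x₂], [-2·x₁ + 3·x₂ - 2, 3·x₁ - 1]].
At the point, J = [[-10.2500, 0.0000], [7.5000, -4.0000]] (det J = 41.0000).
Solving J·Δ = −F gives Δ = (-0.0976, -3.6829).
Then the next iterate is (x₁, x₂)₁ = (-1.0976, -1.1829).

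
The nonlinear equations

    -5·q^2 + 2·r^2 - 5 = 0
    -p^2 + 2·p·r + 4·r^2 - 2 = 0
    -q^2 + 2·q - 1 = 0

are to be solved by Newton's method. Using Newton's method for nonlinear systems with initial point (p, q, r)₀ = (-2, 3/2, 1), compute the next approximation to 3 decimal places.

At (-2, 3/2, 1): F = (-14.250, -6.000, -0.250).
Jacobian J = [[0, -10·q, 4·r], [-2·p + 2·r, 0, 2·p + 8·r], [0, -2·q + 2, 0]].
At the point, J = [[0.000, -15.000, 4.000], [6.000, 0.000, 4.000], [0.000, -1.000, 0.000]] (det J = -24.000).
Solving J·Δ = −F gives Δ = (-0.750, -0.250, 2.625).
Then the next iterate is (p, q, r)₁ = (-2.750, 1.250, 3.625).

(-2.750, 1.250, 3.625)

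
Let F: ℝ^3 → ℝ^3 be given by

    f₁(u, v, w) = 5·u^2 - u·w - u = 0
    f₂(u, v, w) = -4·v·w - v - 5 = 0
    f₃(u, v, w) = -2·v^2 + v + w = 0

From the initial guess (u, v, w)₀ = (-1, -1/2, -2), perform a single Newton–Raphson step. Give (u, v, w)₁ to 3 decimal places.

At (-1, -1/2, -2): F = (4.000, -8.500, -3.000).
Jacobian J = [[10·u - w - 1, 0, -u], [0, -4·w - 1, -4·v], [0, -4·v + 1, 1]].
At the point, J = [[-9.000, 0.000, 1.000], [0.000, 7.000, 2.000], [0.000, 3.000, 1.000]] (det J = -9.000).
Solving J·Δ = −F gives Δ = (-0.056, 2.500, -4.500).
Then the next iterate is (u, v, w)₁ = (-1.056, 2.000, -6.500).

(-1.056, 2.000, -6.500)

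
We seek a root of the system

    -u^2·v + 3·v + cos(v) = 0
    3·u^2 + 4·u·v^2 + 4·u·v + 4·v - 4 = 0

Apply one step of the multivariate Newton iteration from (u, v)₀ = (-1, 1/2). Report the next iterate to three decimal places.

At (-1, 1/2): F = (1.87758, -2.000).
Jacobian J = [[-2·u·v, -u^2 - sin(v) + 3], [6·u + 4·v^2 + 4·v, 8·u·v + 4·u + 4]].
At the point, J = [[1.000, 1.52057], [-3.000, -4.000]] (det J = 0.56172).
Solving J·Δ = −F gives Δ = (7.956, -6.467).
Then the next iterate is (u, v)₁ = (6.956, -5.967).

(6.956, -5.967)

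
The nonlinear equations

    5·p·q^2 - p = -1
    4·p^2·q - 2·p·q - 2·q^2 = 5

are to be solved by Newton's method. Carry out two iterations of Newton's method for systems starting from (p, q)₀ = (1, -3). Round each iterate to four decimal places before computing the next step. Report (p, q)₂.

(3.0162, 2.0112)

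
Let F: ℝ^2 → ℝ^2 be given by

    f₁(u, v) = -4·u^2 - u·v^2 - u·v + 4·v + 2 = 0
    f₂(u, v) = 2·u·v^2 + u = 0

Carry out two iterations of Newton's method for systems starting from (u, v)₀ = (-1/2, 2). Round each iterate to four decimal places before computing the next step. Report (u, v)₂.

(-0.1213, -0.8419)

At (-1/2, 2): F = (12.0000, -4.5000).
Jacobian J = [[-8·u - v^2 - v, -2·u·v - u + 4], [2·v^2 + 1, 4·u·v]].
At the point, J = [[-2.0000, 6.5000], [9.0000, -4.0000]] (det J = -50.5000).
Solving J·Δ = −F gives Δ = (-0.3713, -1.9604).
Then the next iterate is (u, v)₁ = (-0.8713, 0.0396).
Round to (-0.8713, 0.0396) and repeat: F = (-0.842385, -0.874033), J = [[6.929232, 4.940307], [1.003136, -0.138014]].
Δ = (0.7500, -0.8815), so (u, v)₂ = (-0.1213, -0.8419).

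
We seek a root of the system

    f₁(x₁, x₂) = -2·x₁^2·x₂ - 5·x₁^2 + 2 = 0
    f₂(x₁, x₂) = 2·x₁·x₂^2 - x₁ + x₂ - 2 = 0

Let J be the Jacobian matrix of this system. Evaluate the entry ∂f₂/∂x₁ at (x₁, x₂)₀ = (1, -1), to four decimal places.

1.0000

∂f₂/∂x₁ = 2·x₂^2 - 1.
At (1, -1) this is 1.0000.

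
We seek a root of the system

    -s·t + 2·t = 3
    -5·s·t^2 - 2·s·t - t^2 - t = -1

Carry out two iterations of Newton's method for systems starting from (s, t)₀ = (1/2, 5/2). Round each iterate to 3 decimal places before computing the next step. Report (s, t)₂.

At (1/2, 5/2): F = (0.750, -25.875).
Jacobian J = [[-t, -s + 2], [-5·t^2 - 2·t, -10·s·t - 2·s - 2·t - 1]].
At the point, J = [[-2.500, 1.500], [-36.250, -19.500]] (det J = 103.125).
Solving J·Δ = −F gives Δ = (-0.235, -0.891).
Then the next iterate is (s, t)₁ = (0.265, 1.609).
Round to (0.265, 1.609) and repeat: F = (-0.20839, -7.48092), J = [[-1.609, 1.735], [-16.16240, -9.01185]].
Δ = (-0.349, -0.204), so (s, t)₂ = (-0.084, 1.405).

(-0.084, 1.405)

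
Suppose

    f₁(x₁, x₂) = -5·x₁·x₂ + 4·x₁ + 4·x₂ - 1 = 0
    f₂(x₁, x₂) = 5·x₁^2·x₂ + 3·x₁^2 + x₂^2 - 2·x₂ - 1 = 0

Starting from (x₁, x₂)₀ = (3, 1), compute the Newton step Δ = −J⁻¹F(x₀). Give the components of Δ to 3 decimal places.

(-1.594, 0.145)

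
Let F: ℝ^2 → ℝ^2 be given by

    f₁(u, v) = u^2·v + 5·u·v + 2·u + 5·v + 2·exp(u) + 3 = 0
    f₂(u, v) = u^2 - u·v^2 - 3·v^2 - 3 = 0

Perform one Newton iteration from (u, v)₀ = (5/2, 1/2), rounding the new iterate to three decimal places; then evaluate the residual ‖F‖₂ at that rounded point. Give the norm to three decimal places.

At (5/2, 1/2): F = (44.23999, 1.875).
Jacobian J = [[2·u·v + 5·v + 2·exp(u) + 2, u^2 + 5·u + 5], [2·u - v^2, -2·u·v - 6·v]].
At the point, J = [[31.36499, 23.750], [4.750, -5.500]] (det J = -285.31993).
Solving J·Δ = −F gives Δ = (-1.009, -0.530).
Then the next iterate is (u, v)₁ = (1.491, -0.030).
Re-evaluating at (1.491, -0.030): F = (14.42473, -0.78096), so ‖F‖₂ = 14.446.

14.446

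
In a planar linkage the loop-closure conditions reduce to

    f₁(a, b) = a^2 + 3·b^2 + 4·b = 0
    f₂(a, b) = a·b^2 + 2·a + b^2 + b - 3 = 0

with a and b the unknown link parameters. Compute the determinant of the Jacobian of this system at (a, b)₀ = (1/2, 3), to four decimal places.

J = [[2·a, 6·b + 4], [b^2 + 2, 2·a·b + 2·b + 1]].
At the point, J = [[1.0000, 22.0000], [11.0000, 10.0000]].
det J = -232.0000.

-232.0000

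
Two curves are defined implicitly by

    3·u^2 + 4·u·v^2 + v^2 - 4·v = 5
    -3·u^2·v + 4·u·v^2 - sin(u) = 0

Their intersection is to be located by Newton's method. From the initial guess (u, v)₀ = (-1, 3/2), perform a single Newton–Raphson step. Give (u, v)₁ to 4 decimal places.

(-1.3115, 0.2935)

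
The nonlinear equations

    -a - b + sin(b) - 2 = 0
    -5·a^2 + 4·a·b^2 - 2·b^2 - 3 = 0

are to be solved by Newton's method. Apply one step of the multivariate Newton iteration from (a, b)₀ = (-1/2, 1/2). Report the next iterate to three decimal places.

At (-1/2, 1/2): F = (-1.52057, -5.250).
Jacobian J = [[-1, cos(b) - 1], [-10·a + 4·b^2, 8·a·b - 4·b]].
At the point, J = [[-1.000, -0.12242], [6.000, -4.000]] (det J = 4.73450).
Solving J·Δ = −F gives Δ = (-1.149, -3.036).
Then the next iterate is (a, b)₁ = (-1.649, -2.536).

(-1.649, -2.536)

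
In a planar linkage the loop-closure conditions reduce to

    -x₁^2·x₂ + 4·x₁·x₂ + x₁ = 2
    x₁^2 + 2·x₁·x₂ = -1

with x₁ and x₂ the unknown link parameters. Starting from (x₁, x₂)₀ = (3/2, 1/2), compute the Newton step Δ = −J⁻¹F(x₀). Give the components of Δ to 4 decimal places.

(-1.3036, 0.1548)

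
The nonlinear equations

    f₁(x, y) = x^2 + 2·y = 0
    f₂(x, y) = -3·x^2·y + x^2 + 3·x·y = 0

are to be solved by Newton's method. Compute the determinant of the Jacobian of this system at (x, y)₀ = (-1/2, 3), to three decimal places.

-31.750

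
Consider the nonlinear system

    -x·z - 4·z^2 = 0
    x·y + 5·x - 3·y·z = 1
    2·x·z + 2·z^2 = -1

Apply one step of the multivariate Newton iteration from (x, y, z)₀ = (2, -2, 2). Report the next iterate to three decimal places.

At (2, -2, 2): F = (-20.000, 17.000, 17.000).
Jacobian J = [[-z, 0, -x - 8·z], [y + 5, x - 3·z, -3·y], [2·z, 0, 2·x + 4·z]].
At the point, J = [[-2.000, 0.000, -18.000], [3.000, -4.000, 6.000], [4.000, 0.000, 12.000]] (det J = -192.000).
Solving J·Δ = −F gives Δ = (-1.375, 1.781, -0.958).
Then the next iterate is (x, y, z)₁ = (0.625, -0.219, 1.042).

(0.625, -0.219, 1.042)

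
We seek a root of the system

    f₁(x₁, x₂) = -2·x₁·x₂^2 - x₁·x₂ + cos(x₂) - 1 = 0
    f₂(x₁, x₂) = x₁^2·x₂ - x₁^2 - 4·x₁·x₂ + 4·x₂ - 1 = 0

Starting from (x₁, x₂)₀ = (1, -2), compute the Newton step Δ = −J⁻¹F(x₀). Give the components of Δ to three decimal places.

At (1, -2): F = (-7.41615, -4.000).
Jacobian J = [[-2·x₂^2 - x₂, -4·x₁·x₂ - x₁ - sin(x₂)], [2·x₁·x₂ - 2·x₁ - 4·x₂, x₁^2 - 4·x₁ + 4]].
At the point, J = [[-6.000, 7.90930], [2.000, 1.000]] (det J = -21.81859).
Solving J·Δ = −F gives Δ = (1.110, 1.780).

(1.110, 1.780)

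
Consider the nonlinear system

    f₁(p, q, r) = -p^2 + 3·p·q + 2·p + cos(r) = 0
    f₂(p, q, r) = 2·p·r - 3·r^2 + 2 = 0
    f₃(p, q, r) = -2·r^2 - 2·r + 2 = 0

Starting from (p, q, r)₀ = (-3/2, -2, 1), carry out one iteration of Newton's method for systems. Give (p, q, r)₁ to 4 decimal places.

At (-3/2, -2, 1): F = (4.290302, -4.0000, -2.0000).
Jacobian J = [[-2·p + 3·q + 2, 3·p, -sin(r)], [2·r, 0, 2·p - 6·r], [0, 0, -4·r - 2]].
At the point, J = [[-1.0000, -4.5000, -0.841471], [2.0000, 0.0000, -9.0000], [0.0000, 0.0000, -6.0000]] (det J = -54.0000).
Solving J·Δ = −F gives Δ = (0.5000, 0.9046, -0.3333).
Then the next iterate is (p, q, r)₁ = (-1.0000, -1.0954, 0.6667).

(-1.0000, -1.0954, 0.6667)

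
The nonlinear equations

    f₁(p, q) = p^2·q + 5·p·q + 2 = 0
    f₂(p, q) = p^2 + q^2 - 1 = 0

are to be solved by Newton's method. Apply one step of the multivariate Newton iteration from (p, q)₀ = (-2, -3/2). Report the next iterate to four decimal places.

(-2.0769, 0.3526)

At (-2, -3/2): F = (11.0000, 5.2500).
Jacobian J = [[2·p·q + 5·q, p^2 + 5·p], [2·p, 2·q]].
At the point, J = [[-1.5000, -6.0000], [-4.0000, -3.0000]] (det J = -19.5000).
Solving J·Δ = −F gives Δ = (-0.0769, 1.8526).
Then the next iterate is (p, q)₁ = (-2.0769, 0.3526).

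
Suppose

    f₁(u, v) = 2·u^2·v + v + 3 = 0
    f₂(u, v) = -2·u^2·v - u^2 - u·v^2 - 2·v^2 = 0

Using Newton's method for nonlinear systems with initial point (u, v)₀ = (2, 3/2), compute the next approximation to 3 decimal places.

(0.614, 1.515)

At (2, 3/2): F = (16.500, -25.000).
Jacobian J = [[4·u·v, 2·u^2 + 1], [-4·u·v - 2·u - v^2, -2·u^2 - 2·u·v - 4·v]].
At the point, J = [[12.000, 9.000], [-18.250, -20.000]] (det J = -75.750).
Solving J·Δ = −F gives Δ = (-1.386, 0.015).
Then the next iterate is (u, v)₁ = (0.614, 1.515).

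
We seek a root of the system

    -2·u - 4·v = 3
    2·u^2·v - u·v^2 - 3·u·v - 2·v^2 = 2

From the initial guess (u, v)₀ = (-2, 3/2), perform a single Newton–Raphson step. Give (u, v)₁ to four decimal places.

At (-2, 3/2): F = (-5.0000, 19.0000).
Jacobian J = [[-2, -4], [4·u·v - v^2 - 3·v, 2·u^2 - 2·u·v - 3·u - 4·v]].
At the point, J = [[-2.0000, -4.0000], [-18.7500, 14.0000]] (det J = -103.0000).
Solving J·Δ = −F gives Δ = (0.0583, -1.2791).
Then the next iterate is (u, v)₁ = (-1.9417, 0.2209).

(-1.9417, 0.2209)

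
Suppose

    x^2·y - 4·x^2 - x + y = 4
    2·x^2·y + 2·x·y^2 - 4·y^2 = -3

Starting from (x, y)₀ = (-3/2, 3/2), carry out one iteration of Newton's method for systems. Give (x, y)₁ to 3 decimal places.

At (-3/2, 3/2): F = (-6.625, -6.000).
Jacobian J = [[2·x·y - 8·x - 1, x^2 + 1], [4·x·y + 2·y^2, 2·x^2 + 4·x·y - 8·y]].
At the point, J = [[6.500, 3.250], [-4.500, -16.500]] (det J = -92.625).
Solving J·Δ = −F gives Δ = (1.391, -0.743).
Then the next iterate is (x, y)₁ = (-0.109, 0.757).

(-0.109, 0.757)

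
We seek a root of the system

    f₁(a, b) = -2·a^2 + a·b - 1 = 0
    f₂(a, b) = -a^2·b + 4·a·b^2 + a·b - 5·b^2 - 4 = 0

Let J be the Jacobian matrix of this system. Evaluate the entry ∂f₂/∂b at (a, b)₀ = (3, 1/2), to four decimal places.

1.0000

∂f₂/∂b = -a^2 + 8·a·b + a - 10·b.
At (3, 1/2) this is 1.0000.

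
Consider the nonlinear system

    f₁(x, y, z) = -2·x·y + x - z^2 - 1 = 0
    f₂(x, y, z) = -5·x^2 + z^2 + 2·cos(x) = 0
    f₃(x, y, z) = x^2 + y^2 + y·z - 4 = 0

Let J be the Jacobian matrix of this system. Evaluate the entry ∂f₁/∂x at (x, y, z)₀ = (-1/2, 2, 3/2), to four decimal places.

∂f₁/∂x = -2·y + 1.
At (-1/2, 2, 3/2) this is -3.0000.

-3.0000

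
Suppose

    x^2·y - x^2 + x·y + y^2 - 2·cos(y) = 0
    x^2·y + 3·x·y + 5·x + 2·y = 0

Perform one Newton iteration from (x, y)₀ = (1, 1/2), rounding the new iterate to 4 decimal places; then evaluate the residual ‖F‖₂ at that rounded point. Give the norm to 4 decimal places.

At (1, 1/2): F = (-1.505165, 8.0000).
Jacobian J = [[2·x·y - 2·x + y, x^2 + x + 2·y + 2·sin(y)], [2·x·y + 3·y + 5, x^2 + 3·x + 2]].
At the point, J = [[-0.5000, 3.958851], [7.5000, 6.0000]] (det J = -32.691383).
Solving J·Δ = −F gives Δ = (-1.2450, 0.2230).
Then the next iterate is (x, y)₁ = (-0.2450, 0.7230).
Re-evaluating at (-0.2450, 0.7230): F = (-1.170681, -0.267007), so ‖F‖₂ = 1.2007.

1.2007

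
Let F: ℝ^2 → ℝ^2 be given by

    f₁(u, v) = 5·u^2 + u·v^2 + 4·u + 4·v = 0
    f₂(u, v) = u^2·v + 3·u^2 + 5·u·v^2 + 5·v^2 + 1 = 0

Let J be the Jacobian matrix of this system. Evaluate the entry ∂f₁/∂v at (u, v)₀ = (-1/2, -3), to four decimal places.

7.0000

∂f₁/∂v = 2·u·v + 4.
At (-1/2, -3) this is 7.0000.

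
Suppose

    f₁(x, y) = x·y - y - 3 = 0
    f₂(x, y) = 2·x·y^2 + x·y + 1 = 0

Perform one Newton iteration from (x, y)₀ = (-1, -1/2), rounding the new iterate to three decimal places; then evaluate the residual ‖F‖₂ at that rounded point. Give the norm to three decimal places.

At (-1, -1/2): F = (-2.000, 1.000).
Jacobian J = [[y, x - 1], [2·y^2 + y, 4·x·y + x]].
At the point, J = [[-0.500, -2.000], [0.000, 1.000]] (det J = -0.500).
Solving J·Δ = −F gives Δ = (0.000, -1.000).
Then the next iterate is (x, y)₁ = (-1.000, -1.500).
Re-evaluating at (-1.000, -1.500): F = (0.000, -2.000), so ‖F‖₂ = 2.000.

2.000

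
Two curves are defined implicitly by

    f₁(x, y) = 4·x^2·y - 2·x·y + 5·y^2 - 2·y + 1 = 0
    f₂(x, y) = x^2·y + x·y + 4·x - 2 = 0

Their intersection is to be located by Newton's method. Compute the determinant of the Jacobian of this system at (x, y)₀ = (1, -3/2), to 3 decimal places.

-25.500

J = [[8·x·y - 2·y, 4·x^2 - 2·x + 10·y - 2], [2·x·y + y + 4, x^2 + x]].
At the point, J = [[-9.000, -15.000], [-0.500, 2.000]].
det J = -25.500.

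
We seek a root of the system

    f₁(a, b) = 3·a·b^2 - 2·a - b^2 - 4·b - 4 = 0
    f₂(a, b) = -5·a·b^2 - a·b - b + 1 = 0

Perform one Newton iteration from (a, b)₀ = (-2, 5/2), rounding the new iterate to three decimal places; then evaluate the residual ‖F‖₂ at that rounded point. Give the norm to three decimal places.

At (-2, 5/2): F = (-53.750, 66.000).
Jacobian J = [[3·b^2 - 2, 6·a·b - 2·b - 4], [-5·b^2 - b, -10·a·b - a - 1]].
At the point, J = [[16.750, -39.000], [-33.750, 51.000]] (det J = -462.000).
Solving J·Δ = −F gives Δ = (-0.362, -1.534).
Then the next iterate is (a, b)₁ = (-2.362, 0.966).
Re-evaluating at (-2.362, 0.966): F = (-10.68550, 13.33626), so ‖F‖₂ = 17.089.

17.089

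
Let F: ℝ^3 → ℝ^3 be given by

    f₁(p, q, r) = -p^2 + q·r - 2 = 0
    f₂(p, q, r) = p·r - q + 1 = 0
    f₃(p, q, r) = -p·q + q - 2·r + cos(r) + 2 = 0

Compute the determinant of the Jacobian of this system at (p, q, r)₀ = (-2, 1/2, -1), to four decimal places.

27.0426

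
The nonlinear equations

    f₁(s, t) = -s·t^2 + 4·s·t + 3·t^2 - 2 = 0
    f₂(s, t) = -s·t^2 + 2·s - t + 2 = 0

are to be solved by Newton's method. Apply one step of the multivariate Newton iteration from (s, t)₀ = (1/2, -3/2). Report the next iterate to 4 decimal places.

At (1/2, -3/2): F = (0.6250, 3.3750).
Jacobian J = [[-t^2 + 4·t, -2·s·t + 4·s + 6·t], [-t^2 + 2, -2·s·t - 1]].
At the point, J = [[-8.2500, -5.5000], [-0.2500, 0.5000]] (det J = -5.5000).
Solving J·Δ = −F gives Δ = (3.4318, -5.0341).
Then the next iterate is (s, t)₁ = (3.9318, -6.5341).

(3.9318, -6.5341)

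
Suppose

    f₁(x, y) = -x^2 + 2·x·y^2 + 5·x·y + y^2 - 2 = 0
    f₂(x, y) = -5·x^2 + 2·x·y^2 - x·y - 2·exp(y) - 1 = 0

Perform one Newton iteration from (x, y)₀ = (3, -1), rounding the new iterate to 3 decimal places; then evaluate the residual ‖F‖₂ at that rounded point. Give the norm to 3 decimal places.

8.604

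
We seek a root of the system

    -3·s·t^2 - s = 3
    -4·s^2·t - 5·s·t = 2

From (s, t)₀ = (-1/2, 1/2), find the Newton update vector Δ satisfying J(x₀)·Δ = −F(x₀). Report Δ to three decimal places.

(-0.700, 0.600)

At (-1/2, 1/2): F = (-2.125, -1.250).
Jacobian J = [[-3·t^2 - 1, -6·s·t], [-8·s·t - 5·t, -4·s^2 - 5·s]].
At the point, J = [[-1.750, 1.500], [-0.500, 1.500]] (det J = -1.875).
Solving J·Δ = −F gives Δ = (-0.700, 0.600).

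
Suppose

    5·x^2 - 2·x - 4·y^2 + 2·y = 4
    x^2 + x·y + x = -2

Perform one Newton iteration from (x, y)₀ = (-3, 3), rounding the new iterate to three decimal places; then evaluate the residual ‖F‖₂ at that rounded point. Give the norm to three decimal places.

At (-3, 3): F = (17.000, -1.000).
Jacobian J = [[10·x - 2, -8·y + 2], [2·x + y + 1, x]].
At the point, J = [[-32.000, -22.000], [-2.000, -3.000]] (det J = 52.000).
Solving J·Δ = −F gives Δ = (1.404, -1.269).
Then the next iterate is (x, y)₁ = (-1.596, 1.731).
Re-evaluating at (-1.596, 1.731): F = (3.40464, 0.18854), so ‖F‖₂ = 3.410.

3.410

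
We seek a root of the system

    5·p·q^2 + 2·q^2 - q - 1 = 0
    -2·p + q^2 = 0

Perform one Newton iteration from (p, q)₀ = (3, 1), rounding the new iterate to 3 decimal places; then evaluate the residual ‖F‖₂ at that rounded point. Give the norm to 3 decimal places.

At (3, 1): F = (15.000, -5.000).
Jacobian J = [[5·q^2, 10·p·q + 4·q - 1], [-2, 2·q]].
At the point, J = [[5.000, 33.000], [-2.000, 2.000]] (det J = 76.000).
Solving J·Δ = −F gives Δ = (-2.566, -0.066).
Then the next iterate is (p, q)₁ = (0.434, 0.934).
Re-evaluating at (0.434, 0.934): F = (1.70372, 0.00436), so ‖F‖₂ = 1.704.

1.704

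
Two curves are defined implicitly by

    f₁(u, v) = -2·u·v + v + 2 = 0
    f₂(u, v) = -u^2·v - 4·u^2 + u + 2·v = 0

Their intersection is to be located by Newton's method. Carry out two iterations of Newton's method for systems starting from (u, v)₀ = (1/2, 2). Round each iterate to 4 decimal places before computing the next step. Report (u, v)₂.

(0.9278, 2.2474)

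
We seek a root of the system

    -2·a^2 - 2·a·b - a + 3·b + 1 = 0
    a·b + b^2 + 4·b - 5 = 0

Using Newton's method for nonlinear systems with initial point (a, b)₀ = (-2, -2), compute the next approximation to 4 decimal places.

(7.1250, -13.6250)

At (-2, -2): F = (-19.0000, -5.0000).
Jacobian J = [[-4·a - 2·b - 1, -2·a + 3], [b, a + 2·b + 4]].
At the point, J = [[11.0000, 7.0000], [-2.0000, -2.0000]] (det J = -8.0000).
Solving J·Δ = −F gives Δ = (9.1250, -11.6250).
Then the next iterate is (a, b)₁ = (7.1250, -13.6250).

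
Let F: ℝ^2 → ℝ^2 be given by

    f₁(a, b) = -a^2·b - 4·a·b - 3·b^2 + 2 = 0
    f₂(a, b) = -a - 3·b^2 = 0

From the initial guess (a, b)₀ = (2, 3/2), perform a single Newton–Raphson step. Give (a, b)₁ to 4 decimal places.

(1.7586, 0.5546)

At (2, 3/2): F = (-22.7500, -8.7500).
Jacobian J = [[-2·a·b - 4·b, -a^2 - 4·a - 6·b], [-1, -6·b]].
At the point, J = [[-12.0000, -21.0000], [-1.0000, -9.0000]] (det J = 87.0000).
Solving J·Δ = −F gives Δ = (-0.2414, -0.9454).
Then the next iterate is (a, b)₁ = (1.7586, 0.5546).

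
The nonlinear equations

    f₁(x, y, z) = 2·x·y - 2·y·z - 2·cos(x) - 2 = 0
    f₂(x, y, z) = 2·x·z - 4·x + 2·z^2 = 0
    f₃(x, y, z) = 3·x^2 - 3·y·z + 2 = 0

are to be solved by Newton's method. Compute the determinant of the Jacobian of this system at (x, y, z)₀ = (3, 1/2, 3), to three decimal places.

225.723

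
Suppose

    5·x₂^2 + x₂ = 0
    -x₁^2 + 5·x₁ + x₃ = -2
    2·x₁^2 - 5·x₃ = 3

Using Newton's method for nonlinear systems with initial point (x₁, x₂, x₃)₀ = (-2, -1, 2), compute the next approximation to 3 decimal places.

At (-2, -1, 2): F = (4.000, -10.000, -5.000).
Jacobian J = [[0, 10·x₂ + 1, 0], [-2·x₁ + 5, 0, 1], [4·x₁, 0, -5]].
At the point, J = [[0.000, -9.000, 0.000], [9.000, 0.000, 1.000], [-8.000, 0.000, -5.000]] (det J = -333.000).
Solving J·Δ = −F gives Δ = (1.486, 0.444, -3.378).
Then the next iterate is (x₁, x₂, x₃)₁ = (-0.514, -0.556, -1.378).

(-0.514, -0.556, -1.378)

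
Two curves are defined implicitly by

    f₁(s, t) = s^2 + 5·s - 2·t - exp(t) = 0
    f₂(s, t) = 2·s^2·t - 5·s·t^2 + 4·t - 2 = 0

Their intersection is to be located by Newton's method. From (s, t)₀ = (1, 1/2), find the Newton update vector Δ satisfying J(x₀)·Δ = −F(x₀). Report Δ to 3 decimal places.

(-0.251, 0.438)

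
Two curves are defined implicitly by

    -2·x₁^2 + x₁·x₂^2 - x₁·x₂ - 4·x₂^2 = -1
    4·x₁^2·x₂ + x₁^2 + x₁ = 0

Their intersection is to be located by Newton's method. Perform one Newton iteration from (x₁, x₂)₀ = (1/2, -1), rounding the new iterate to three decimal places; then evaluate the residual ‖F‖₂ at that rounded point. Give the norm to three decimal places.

0.601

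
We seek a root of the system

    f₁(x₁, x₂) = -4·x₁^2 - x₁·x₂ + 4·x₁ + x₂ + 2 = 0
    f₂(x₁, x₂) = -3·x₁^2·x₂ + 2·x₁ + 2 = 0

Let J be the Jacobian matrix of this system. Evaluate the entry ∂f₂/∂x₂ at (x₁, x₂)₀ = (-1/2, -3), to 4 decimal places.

-0.7500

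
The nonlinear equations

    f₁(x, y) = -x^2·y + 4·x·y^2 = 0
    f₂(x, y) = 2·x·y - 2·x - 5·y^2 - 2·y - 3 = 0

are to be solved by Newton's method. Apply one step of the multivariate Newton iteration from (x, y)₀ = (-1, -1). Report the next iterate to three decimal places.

At (-1, -1): F = (-3.000, -2.000).
Jacobian J = [[-2·x·y + 4·y^2, -x^2 + 8·x·y], [2·y - 2, 2·x - 10·y - 2]].
At the point, J = [[2.000, 7.000], [-4.000, 6.000]] (det J = 40.000).
Solving J·Δ = −F gives Δ = (0.100, 0.400).
Then the next iterate is (x, y)₁ = (-0.900, -0.600).

(-0.900, -0.600)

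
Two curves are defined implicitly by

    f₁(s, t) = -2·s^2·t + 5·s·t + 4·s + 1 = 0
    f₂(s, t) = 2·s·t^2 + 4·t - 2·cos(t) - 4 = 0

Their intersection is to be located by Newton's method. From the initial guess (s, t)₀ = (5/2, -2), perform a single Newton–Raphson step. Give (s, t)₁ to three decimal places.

At (5/2, -2): F = (11.000, 8.83229).
Jacobian J = [[-4·s·t + 5·t + 4, -2·s^2 + 5·s], [2·t^2, 4·s·t + 2·sin(t) + 4]].
At the point, J = [[14.000, 0.000], [8.000, -17.81859]] (det J = -249.46033).
Solving J·Δ = −F gives Δ = (-0.786, 0.143).
Then the next iterate is (s, t)₁ = (1.714, -1.857).

(1.714, -1.857)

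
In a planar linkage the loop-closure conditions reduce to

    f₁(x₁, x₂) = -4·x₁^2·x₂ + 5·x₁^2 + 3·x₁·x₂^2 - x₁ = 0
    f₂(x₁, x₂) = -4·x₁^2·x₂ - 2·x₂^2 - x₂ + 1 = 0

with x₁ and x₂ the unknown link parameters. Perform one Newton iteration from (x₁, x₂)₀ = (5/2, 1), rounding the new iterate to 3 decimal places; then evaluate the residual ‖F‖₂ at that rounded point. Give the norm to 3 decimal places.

At (5/2, 1): F = (11.250, -27.000).
Jacobian J = [[-8·x₁·x₂ + 10·x₁ + 3·x₂^2 - 1, -4·x₁^2 + 6·x₁·x₂], [-8·x₁·x₂, -4·x₁^2 - 4·x₂ - 1]].
At the point, J = [[7.000, -10.000], [-20.000, -30.000]] (det J = -410.000).
Solving J·Δ = −F gives Δ = (-1.482, 0.088).
Then the next iterate is (x₁, x₂)₁ = (1.018, 1.088).
Re-evaluating at (1.018, 1.088): F = (3.26869, -6.96557), so ‖F‖₂ = 7.694.

7.694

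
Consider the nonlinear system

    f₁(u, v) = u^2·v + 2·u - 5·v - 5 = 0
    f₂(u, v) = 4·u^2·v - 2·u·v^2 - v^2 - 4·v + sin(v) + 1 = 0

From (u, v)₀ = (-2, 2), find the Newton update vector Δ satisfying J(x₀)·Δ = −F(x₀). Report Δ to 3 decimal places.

(-1.220, -3.677)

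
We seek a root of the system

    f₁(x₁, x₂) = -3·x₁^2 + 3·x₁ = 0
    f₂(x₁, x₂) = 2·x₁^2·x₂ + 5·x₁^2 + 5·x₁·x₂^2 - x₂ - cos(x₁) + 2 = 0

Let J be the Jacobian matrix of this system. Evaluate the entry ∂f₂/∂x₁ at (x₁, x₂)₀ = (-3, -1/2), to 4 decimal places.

∂f₂/∂x₁ = 4·x₁·x₂ + 10·x₁ + 5·x₂^2 + sin(x₁).
At (-3, -1/2) this is -22.8911.

-22.8911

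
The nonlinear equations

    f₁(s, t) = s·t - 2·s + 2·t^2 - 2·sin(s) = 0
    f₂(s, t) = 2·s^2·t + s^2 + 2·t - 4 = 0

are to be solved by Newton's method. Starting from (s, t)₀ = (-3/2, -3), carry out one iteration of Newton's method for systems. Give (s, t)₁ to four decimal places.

(-0.8603, -1.2070)

At (-3/2, -3): F = (27.494990, -21.2500).
Jacobian J = [[t - 2·cos(s) - 2, s + 4·t], [4·s·t + 2·s, 2·s^2 + 2]].
At the point, J = [[-5.141474, -13.5000], [15.0000, 6.5000]] (det J = 169.080416).
Solving J·Δ = −F gives Δ = (0.6397, 1.7930).
Then the next iterate is (s, t)₁ = (-0.8603, -1.2070).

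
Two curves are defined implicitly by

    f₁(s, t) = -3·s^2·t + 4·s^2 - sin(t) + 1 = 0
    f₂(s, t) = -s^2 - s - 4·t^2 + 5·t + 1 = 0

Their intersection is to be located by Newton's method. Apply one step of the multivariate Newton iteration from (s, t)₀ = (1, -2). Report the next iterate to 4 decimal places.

(0.5626, -0.7768)

At (1, -2): F = (11.909297, -27.0000).
Jacobian J = [[-6·s·t + 8·s, -3·s^2 - cos(t)], [-2·s - 1, -8·t + 5]].
At the point, J = [[20.0000, -2.583853], [-3.0000, 21.0000]] (det J = 412.248441).
Solving J·Δ = −F gives Δ = (-0.4374, 1.2232).
Then the next iterate is (s, t)₁ = (0.5626, -0.7768).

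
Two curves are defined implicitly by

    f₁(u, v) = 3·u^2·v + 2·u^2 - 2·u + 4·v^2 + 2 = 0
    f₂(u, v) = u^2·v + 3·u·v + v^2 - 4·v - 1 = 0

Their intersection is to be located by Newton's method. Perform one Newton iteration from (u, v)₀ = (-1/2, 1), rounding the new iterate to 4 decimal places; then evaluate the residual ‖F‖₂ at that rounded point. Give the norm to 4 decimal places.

70.0327

At (-1/2, 1): F = (8.2500, -5.2500).
Jacobian J = [[6·u·v + 4·u - 2, 3·u^2 + 8·v], [2·u·v + 3·v, u^2 + 3·u + 2·v - 4]].
At the point, J = [[-7.0000, 8.7500], [2.0000, -3.2500]] (det J = 5.2500).
Solving J·Δ = −F gives Δ = (-3.6429, -3.8571).
Then the next iterate is (u, v)₁ = (-4.1429, -2.8571).
Re-evaluating at (-4.1429, -2.8571): F = (-69.849417, 5.063279), so ‖F‖₂ = 70.0327.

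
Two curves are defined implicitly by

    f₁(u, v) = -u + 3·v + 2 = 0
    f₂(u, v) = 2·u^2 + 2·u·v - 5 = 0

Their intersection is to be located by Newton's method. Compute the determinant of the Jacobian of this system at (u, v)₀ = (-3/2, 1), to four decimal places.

15.0000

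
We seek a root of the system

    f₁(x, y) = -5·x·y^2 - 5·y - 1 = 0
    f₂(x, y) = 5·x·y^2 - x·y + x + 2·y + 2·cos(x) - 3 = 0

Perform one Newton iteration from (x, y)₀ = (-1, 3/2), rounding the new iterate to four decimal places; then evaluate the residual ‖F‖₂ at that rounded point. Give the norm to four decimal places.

At (-1, 3/2): F = (2.7500, -9.669395).
Jacobian J = [[-5·y^2, -10·x·y - 5], [5·y^2 - y - 2·sin(x) + 1, 10·x·y - x + 2]].
At the point, J = [[-11.2500, 10.0000], [12.432942, -12.0000]] (det J = 10.670580).
Solving J·Δ = −F gives Δ = (-5.9691, -6.9903).
Then the next iterate is (x, y)₁ = (-6.9691, -5.4903).
Re-evaluating at (-6.9691, -5.4903): F = (1076.813139, -1108.026108), so ‖F‖₂ = 1545.0723.

1545.0723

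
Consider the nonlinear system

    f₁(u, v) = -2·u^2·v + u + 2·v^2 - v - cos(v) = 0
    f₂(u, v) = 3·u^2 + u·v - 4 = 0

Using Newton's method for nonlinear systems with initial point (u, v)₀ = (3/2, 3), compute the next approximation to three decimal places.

(1.099, 1.373)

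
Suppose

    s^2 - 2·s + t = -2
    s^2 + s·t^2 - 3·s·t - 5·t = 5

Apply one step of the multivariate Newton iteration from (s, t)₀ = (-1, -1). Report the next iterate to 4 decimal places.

(0.5000, 1.0000)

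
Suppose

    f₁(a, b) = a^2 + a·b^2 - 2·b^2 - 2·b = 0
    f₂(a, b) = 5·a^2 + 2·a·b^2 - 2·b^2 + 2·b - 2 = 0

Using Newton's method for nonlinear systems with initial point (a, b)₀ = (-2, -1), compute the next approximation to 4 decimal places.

At (-2, -1): F = (2.0000, 10.0000).
Jacobian J = [[2·a + b^2, 2·a·b - 4·b - 2], [10·a + 2·b^2, 4·a·b - 4·b + 2]].
At the point, J = [[-3.0000, 6.0000], [-18.0000, 14.0000]] (det J = 66.0000).
Solving J·Δ = −F gives Δ = (0.4848, -0.0909).
Then the next iterate is (a, b)₁ = (-1.5152, -1.0909).

(-1.5152, -1.0909)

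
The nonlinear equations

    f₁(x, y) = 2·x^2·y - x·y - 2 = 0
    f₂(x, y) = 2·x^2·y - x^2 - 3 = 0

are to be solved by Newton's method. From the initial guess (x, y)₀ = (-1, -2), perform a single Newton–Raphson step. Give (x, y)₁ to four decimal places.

(-0.2000, -2.0000)

At (-1, -2): F = (-8.0000, -8.0000).
Jacobian J = [[4·x·y - y, 2·x^2 - x], [4·x·y - 2·x, 2·x^2]].
At the point, J = [[10.0000, 3.0000], [10.0000, 2.0000]] (det J = -10.0000).
Solving J·Δ = −F gives Δ = (0.8000, 0.0000).
Then the next iterate is (x, y)₁ = (-0.2000, -2.0000).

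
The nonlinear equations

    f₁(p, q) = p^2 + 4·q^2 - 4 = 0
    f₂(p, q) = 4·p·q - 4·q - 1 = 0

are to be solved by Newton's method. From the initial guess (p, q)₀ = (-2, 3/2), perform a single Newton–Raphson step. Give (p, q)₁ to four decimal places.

(3.0000, 2.4167)

At (-2, 3/2): F = (9.0000, -19.0000).
Jacobian J = [[2·p, 8·q], [4·q, 4·p - 4]].
At the point, J = [[-4.0000, 12.0000], [6.0000, -12.0000]] (det J = -24.0000).
Solving J·Δ = −F gives Δ = (5.0000, 0.9167).
Then the next iterate is (p, q)₁ = (3.0000, 2.4167).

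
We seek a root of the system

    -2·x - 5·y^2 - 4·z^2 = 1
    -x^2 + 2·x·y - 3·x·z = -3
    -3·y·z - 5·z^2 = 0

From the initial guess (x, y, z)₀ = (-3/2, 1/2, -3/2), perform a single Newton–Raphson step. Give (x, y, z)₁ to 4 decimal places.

At (-3/2, 1/2, -3/2): F = (-8.2500, -7.5000, -9.0000).
Jacobian J = [[-2, -10·y, -8·z], [-2·x + 2·y - 3·z, 2·x, -3·x], [0, -3·z, -3·y - 10·z]].
At the point, J = [[-2.0000, -5.0000, 12.0000], [8.5000, -3.0000, 4.5000], [0.0000, 4.5000, 13.5000]] (det J = 1154.2500).
Solving J·Δ = −F gives Δ = (0.4605, -0.1301, 0.7100).
Then the next iterate is (x, y, z)₁ = (-1.0395, 0.3699, -0.7900).

(-1.0395, 0.3699, -0.7900)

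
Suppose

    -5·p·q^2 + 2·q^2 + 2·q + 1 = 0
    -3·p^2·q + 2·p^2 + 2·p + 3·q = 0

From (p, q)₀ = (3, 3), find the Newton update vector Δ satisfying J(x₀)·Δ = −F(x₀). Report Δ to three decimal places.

At (3, 3): F = (-110.000, -48.000).
Jacobian J = [[-5·q^2, -10·p·q + 4·q + 2], [-6·p·q + 4·p + 2, -3·p^2 + 3]].
At the point, J = [[-45.000, -76.000], [-40.000, -24.000]] (det J = -1960.000).
Solving J·Δ = −F gives Δ = (-0.514, -1.143).

(-0.514, -1.143)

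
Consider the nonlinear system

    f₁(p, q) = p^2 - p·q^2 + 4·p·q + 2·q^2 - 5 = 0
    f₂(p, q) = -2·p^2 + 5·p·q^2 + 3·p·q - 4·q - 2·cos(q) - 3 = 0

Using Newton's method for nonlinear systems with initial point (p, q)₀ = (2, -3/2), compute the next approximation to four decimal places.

At (2, -3/2): F = (-13.0000, 8.358526).
Jacobian J = [[2·p - q^2 + 4·q, -2·p·q + 4·p + 4·q], [-4·p + 5·q^2 + 3·q, 10·p·q + 3·p + 2·sin(q) - 4]].
At the point, J = [[-4.2500, 8.0000], [-1.2500, -29.994990]] (det J = 137.478707).
Solving J·Δ = −F gives Δ = (-2.3499, 0.3766).
Then the next iterate is (p, q)₁ = (-0.3499, -1.1234).

(-0.3499, -1.1234)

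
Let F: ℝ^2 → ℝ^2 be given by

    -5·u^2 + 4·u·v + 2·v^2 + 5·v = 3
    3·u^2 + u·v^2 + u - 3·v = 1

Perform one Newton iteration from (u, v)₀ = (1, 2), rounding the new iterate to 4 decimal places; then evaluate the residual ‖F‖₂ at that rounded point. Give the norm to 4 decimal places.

At (1, 2): F = (18.0000, 1.0000).
Jacobian J = [[-10·u + 4·v, 4·u + 4·v + 5], [6·u + v^2 + 1, 2·u·v - 3]].
At the point, J = [[-2.0000, 17.0000], [11.0000, 1.0000]] (det J = -189.0000).
Solving J·Δ = −F gives Δ = (0.0053, -1.0582).
Then the next iterate is (u, v)₁ = (1.0053, 0.9418).
Re-evaluating at (1.0053, 0.9418): F = (2.217000, 1.103473), so ‖F‖₂ = 2.4764.

2.4764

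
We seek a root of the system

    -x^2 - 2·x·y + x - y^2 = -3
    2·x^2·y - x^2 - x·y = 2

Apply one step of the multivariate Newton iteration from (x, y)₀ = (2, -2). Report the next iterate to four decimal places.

At (2, -2): F = (5.0000, -18.0000).
Jacobian J = [[-2·x - 2·y + 1, -2·x - 2·y], [4·x·y - 2·x - y, 2·x^2 - x]].
At the point, J = [[1.0000, 0.0000], [-18.0000, 6.0000]] (det J = 6.0000).
Solving J·Δ = −F gives Δ = (-5.0000, -12.0000).
Then the next iterate is (x, y)₁ = (-3.0000, -14.0000).

(-3.0000, -14.0000)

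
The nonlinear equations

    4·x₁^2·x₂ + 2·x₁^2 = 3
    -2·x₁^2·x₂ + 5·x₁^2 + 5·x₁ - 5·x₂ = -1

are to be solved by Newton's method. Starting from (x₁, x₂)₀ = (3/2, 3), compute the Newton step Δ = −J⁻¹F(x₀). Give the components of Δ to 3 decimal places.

At (3/2, 3): F = (28.500, -8.750).
Jacobian J = [[8·x₁·x₂ + 4·x₁, 4·x₁^2], [-4·x₁·x₂ + 10·x₁ + 5, -2·x₁^2 - 5]].
At the point, J = [[42.000, 9.000], [2.000, -9.500]] (det J = -417.000).
Solving J·Δ = −F gives Δ = (-0.460, -1.018).

(-0.460, -1.018)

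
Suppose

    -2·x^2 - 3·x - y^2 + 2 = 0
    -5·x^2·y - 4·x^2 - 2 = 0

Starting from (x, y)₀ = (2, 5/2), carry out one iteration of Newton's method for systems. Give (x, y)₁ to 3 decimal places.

At (2, 5/2): F = (-18.250, -68.000).
Jacobian J = [[-4·x - 3, -2·y], [-10·x·y - 8·x, -5·x^2]].
At the point, J = [[-11.000, -5.000], [-66.000, -20.000]] (det J = -110.000).
Solving J·Δ = −F gives Δ = (0.227, -4.150).
Then the next iterate is (x, y)₁ = (2.227, -1.650).

(2.227, -1.650)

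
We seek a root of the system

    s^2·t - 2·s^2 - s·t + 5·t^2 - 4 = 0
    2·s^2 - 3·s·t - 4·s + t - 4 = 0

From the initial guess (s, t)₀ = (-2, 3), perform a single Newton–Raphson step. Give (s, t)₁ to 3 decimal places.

At (-2, 3): F = (51.000, 33.000).
Jacobian J = [[2·s·t - 4·s - t, s^2 - s + 10·t], [4·s - 3·t - 4, -3·s + 1]].
At the point, J = [[-7.000, 36.000], [-21.000, 7.000]] (det J = 707.000).
Solving J·Δ = −F gives Δ = (1.175, -1.188).
Then the next iterate is (s, t)₁ = (-0.825, 1.812).

(-0.825, 1.812)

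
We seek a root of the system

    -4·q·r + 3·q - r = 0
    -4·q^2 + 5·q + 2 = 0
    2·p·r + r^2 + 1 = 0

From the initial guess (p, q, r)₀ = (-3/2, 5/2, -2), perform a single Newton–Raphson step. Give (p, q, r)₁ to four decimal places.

At (-3/2, 5/2, -2): F = (29.5000, -10.5000, 11.0000).
Jacobian J = [[0, -4·r + 3, -4·q - 1], [0, -8·q + 5, 0], [2·r, 0, 2·p + 2·r]].
At the point, J = [[0.0000, 11.0000, -11.0000], [0.0000, -15.0000, 0.0000], [-4.0000, 0.0000, -7.0000]] (det J = 660.0000).
Solving J·Δ = −F gives Δ = (-0.7182, -0.7000, 1.9818).
Then the next iterate is (p, q, r)₁ = (-2.2182, 1.8000, -0.0182).

(-2.2182, 1.8000, -0.0182)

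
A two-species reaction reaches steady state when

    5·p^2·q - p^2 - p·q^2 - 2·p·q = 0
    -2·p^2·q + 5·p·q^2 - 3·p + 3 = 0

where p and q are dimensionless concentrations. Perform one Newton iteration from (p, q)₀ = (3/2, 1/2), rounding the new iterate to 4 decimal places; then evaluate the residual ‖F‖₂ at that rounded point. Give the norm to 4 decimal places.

At (3/2, 1/2): F = (1.5000, -1.8750).
Jacobian J = [[10·p·q - 2·p - q^2 - 2·q, 5·p^2 - 2·p·q - 2·p], [-4·p·q + 5·q^2 - 3, -2·p^2 + 10·p·q]].
At the point, J = [[3.2500, 6.7500], [-4.7500, 3.0000]] (det J = 41.8125).
Solving J·Δ = −F gives Δ = (-0.4103, -0.0247).
Then the next iterate is (p, q)₁ = (1.0897, 0.4753).
Re-evaluating at (1.0897, 0.4753): F = (0.352476, -0.167015), so ‖F‖₂ = 0.3900.

0.3900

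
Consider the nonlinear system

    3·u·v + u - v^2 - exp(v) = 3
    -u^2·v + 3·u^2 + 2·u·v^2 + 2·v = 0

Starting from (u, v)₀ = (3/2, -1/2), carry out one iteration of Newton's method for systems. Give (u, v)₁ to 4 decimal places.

At (3/2, -1/2): F = (-4.606531, 7.6250).
Jacobian J = [[3·v + 1, 3·u - 2·v - exp(v)], [-2·u·v + 6·u + 2·v^2, -u^2 + 4·u·v + 2]].
At the point, J = [[-0.5000, 4.893469], [11.0000, -3.2500]] (det J = -52.203163).
Solving J·Δ = −F gives Δ = (-0.4280, 0.8976).
Then the next iterate is (u, v)₁ = (1.0720, 0.3976).

(1.0720, 0.3976)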